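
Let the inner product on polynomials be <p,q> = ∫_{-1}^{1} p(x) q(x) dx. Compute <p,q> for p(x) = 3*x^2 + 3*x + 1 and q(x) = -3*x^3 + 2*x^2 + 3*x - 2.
<p,q> = -28/15

Expand the product: p(x)·q(x) = -9*x^5 - 3*x^4 + 12*x^3 + 5*x^2 - 3*x - 2.
∫_{-1}^{1} of each monomial x^k gives [2/(k+1) if k even, 0 if k odd]. Integrating term-by-term (or equivalently evaluating the antiderivative F(x) = -3*x^6/2 - 3*x^5/5 + 3*x^4 + 5*x^3/3 - 3*x^2/2 - 2*x at the endpoints):
  F(1) − F(−1) = -14/15 − (14/15) = -28/15.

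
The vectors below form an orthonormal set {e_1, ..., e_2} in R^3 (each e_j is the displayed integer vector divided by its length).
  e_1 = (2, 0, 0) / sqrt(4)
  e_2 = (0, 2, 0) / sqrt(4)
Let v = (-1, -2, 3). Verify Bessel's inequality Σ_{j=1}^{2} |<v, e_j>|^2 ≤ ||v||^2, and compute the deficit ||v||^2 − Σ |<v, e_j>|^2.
Σ |<v, e_j>|^2 = 5; ||v||^2 = 14; deficit = 9

Write each e_j = u_j / sqrt(<u_j, u_j>) where u_j is the displayed integer vector. Then <v, e_j> = <v, u_j> / sqrt(<u_j, u_j>), so |<v, e_j>|^2 = <v, u_j>^2 / <u_j, u_j>.
Coefficients: <v, e_1> = -2/sqrt(4), <v, e_2> = -4/sqrt(4).
Square and sum: Σ |<v, e_j>|^2 = 5.
Compute ||v||^2 = v·v = 14.
Deficit = 14 − 5 = 9 ≥ 0, confirming Bessel's inequality. (The deficit equals ||v − Σ <v,e_j> e_j||^2, the squared distance from v to span{e_j}.)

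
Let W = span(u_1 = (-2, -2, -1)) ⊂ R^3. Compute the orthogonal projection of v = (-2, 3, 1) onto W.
proj_W(v) = (2/3, 2/3, 1/3)

Set up U = [u_1 | ... | u_1] ∈ R^(3×1). The projector onto W = col(U) is P = U (U^T U)^(-1) U^T.
Compute U^T U =
  [9],
and U^T v = (-3).
Solve U^T U · c = U^T v for the coefficients: c = (-1/3). The projection is proj_W(v) = U c.
Check: (v - proj_W(v)) · u_1 = 0  (should be 0).
Result: proj_W(v) = (2/3, 2/3, 1/3).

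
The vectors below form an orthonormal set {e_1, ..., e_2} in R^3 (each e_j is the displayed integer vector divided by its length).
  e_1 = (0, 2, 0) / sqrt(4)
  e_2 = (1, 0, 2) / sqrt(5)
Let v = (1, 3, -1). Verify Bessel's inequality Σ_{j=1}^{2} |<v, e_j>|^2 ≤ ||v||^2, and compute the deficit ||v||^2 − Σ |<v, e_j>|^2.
Σ |<v, e_j>|^2 = 46/5; ||v||^2 = 11; deficit = 9/5

Write each e_j = u_j / sqrt(<u_j, u_j>) where u_j is the displayed integer vector. Then <v, e_j> = <v, u_j> / sqrt(<u_j, u_j>), so |<v, e_j>|^2 = <v, u_j>^2 / <u_j, u_j>.
Coefficients: <v, e_1> = 6/sqrt(4), <v, e_2> = -1/sqrt(5).
Square and sum: Σ |<v, e_j>|^2 = 46/5.
Compute ||v||^2 = v·v = 11.
Deficit = 11 − 46/5 = 9/5 ≥ 0, confirming Bessel's inequality. (The deficit equals ||v − Σ <v,e_j> e_j||^2, the squared distance from v to span{e_j}.)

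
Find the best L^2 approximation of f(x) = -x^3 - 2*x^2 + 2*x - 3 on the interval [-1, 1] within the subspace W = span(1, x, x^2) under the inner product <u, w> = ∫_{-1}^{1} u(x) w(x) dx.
g(x) = -2*x^2 + 7*x/5 - 3

The best approximation g ∈ W is the orthogonal projection of f onto W. Writing g = a_0 + a_1 x + a_2 x^2, the coefficients solve the normal equations G · a = b where
  G_{ij} = <φ_i, φ_j> and b_i = <f, φ_i>, with φ_0 = 1, φ_1 = x, φ_2 = x^2.
G =
  [2, 0, 2/3]
  [0, 2/3, 0]
  [2/3, 0, 2/5],
b = (-22/3, 14/15, -14/5).
Solving gives a_0 = -3, a_1 = 7/5, a_2 = -2, so
  g(x) = -2*x^2 + 7*x/5 - 3.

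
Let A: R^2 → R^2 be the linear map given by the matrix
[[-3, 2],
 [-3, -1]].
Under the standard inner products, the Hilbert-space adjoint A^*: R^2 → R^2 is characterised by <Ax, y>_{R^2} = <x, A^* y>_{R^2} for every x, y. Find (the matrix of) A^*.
A^* = A^T =
[[-3, -3],
 [2, -1]]

For real matrices with standard dot products, the defining identity <Ax, y> = <x, A^* y> gives (Ax)^T y = x^T (A^*) y, i.e. x^T A^T y = x^T (A^*) y. Since this holds for all x, y, we must have A^* = A^T. Therefore
A^* =
[[-3, -3],
 [2, -1]].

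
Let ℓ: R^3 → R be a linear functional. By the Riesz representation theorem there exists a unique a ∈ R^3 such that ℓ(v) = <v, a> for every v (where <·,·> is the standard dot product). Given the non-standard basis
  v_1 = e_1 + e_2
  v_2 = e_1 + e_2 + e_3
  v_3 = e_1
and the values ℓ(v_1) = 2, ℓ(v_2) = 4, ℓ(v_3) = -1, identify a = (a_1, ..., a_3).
a = (-1, 3, 2)

Write a = (a_1, ..., a_3) in the standard basis. For each basis vector v_i, ℓ(v_i) = <v_i, a> is a linear equation in the a_j's. Collect the n equations into a matrix system V a = ℓ, where row i of V is v_i (expressed in the standard basis). Since V is invertible (lower-triangular with 1s on the diagonal, up to permutation), solve by back-substitution:
  V =
[[1, 1, 0],
 [1, 1, 1],
 [1, 0, 0]]
  V a = (2, 4, -1)
Solving gives a = (-1, 3, 2).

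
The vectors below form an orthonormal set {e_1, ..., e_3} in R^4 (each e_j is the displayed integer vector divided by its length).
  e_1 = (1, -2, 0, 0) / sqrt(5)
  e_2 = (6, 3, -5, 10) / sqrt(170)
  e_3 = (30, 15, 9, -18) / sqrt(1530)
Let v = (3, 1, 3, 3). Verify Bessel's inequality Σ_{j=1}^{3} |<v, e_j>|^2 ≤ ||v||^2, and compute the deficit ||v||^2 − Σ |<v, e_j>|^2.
Σ |<v, e_j>|^2 = 59/5; ||v||^2 = 28; deficit = 81/5

Write each e_j = u_j / sqrt(<u_j, u_j>) where u_j is the displayed integer vector. Then <v, e_j> = <v, u_j> / sqrt(<u_j, u_j>), so |<v, e_j>|^2 = <v, u_j>^2 / <u_j, u_j>.
Coefficients: <v, e_1> = 1/sqrt(5), <v, e_2> = 36/sqrt(170), <v, e_3> = 78/sqrt(1530).
Square and sum: Σ |<v, e_j>|^2 = 59/5.
Compute ||v||^2 = v·v = 28.
Deficit = 28 − 59/5 = 81/5 ≥ 0, confirming Bessel's inequality. (The deficit equals ||v − Σ <v,e_j> e_j||^2, the squared distance from v to span{e_j}.)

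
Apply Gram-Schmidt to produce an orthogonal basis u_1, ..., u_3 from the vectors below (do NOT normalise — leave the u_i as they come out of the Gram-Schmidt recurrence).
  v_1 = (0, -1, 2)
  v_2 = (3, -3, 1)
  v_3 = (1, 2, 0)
Orthogonal basis:
  u_1 = (0, -1, 2)
  u_2 = (3, -2, -1)
  u_3 = (17/14, 51/35, 51/70)

Apply the Gram-Schmidt recurrence
  u_1 = v_1
  u_i = v_i − Σ_{j<i} ((v_i · u_j) / (u_j · u_j)) · u_j.

Step by step this gives:
  u_1 = (0, -1, 2)
  u_2 = (3, -2, -1)
  u_3 = (17/14, 51/35, 51/70)

Orthogonality check:
  u_2 · u_1 = 0 (should be 0)
  u_3 · u_1 = 0 (should be 0)
  u_3 · u_2 = 0 (should be 0)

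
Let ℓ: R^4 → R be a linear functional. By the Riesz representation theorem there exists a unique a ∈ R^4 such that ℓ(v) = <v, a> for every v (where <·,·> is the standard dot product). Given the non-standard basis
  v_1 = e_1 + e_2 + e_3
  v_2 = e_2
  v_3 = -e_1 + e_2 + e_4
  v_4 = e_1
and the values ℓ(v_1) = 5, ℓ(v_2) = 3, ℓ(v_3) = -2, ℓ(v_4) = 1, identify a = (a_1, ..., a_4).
a = (1, 3, 1, -4)

Write a = (a_1, ..., a_4) in the standard basis. For each basis vector v_i, ℓ(v_i) = <v_i, a> is a linear equation in the a_j's. Collect the n equations into a matrix system V a = ℓ, where row i of V is v_i (expressed in the standard basis). Since V is invertible (lower-triangular with 1s on the diagonal, up to permutation), solve by back-substitution:
  V =
[[1, 1, 1, 0],
 [0, 1, 0, 0],
 [-1, 1, 0, 1],
 [1, 0, 0, 0]]
  V a = (5, 3, -2, 1)
Solving gives a = (1, 3, 1, -4).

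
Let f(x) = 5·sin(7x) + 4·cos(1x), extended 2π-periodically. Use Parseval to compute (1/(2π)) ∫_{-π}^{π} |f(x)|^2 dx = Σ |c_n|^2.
Σ |c_n|^2 = 41/2

Expand |f|^2 and use orthogonality of {sin(nx), cos(mx)} on [-π, π]:
  ∫_{-π}^{π} sin(nx)^2 dx = π, ∫ cos(mx)^2 dx = π, and cross terms integrate to 0.
So ∫_{-π}^{π} f(x)^2 dx = 5^2 · π + 4^2 · π = (25 + 16)π.
Divide by 2π: (25 + 16)/2 = 41/2.
By Parseval, this equals Σ |c_n|^2.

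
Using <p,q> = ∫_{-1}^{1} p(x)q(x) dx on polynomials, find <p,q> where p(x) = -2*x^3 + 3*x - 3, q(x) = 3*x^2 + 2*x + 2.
<p,q> = -78/5

Expand the product: p(x)·q(x) = -6*x^5 - 4*x^4 + 5*x^3 - 3*x^2 - 6.
∫_{-1}^{1} of each monomial x^k gives [2/(k+1) if k even, 0 if k odd]. Integrating term-by-term (or equivalently evaluating the antiderivative F(x) = -x^6 - 4*x^5/5 + 5*x^4/4 - x^3 - 6*x at the endpoints):
  F(1) − F(−1) = -151/20 − (161/20) = -78/5.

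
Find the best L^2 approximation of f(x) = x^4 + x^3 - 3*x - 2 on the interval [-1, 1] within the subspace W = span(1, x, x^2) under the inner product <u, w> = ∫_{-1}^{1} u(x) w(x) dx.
g(x) = 6*x^2/7 - 12*x/5 - 73/35

The best approximation g ∈ W is the orthogonal projection of f onto W. Writing g = a_0 + a_1 x + a_2 x^2, the coefficients solve the normal equations G · a = b where
  G_{ij} = <φ_i, φ_j> and b_i = <f, φ_i>, with φ_0 = 1, φ_1 = x, φ_2 = x^2.
G =
  [2, 0, 2/3]
  [0, 2/3, 0]
  [2/3, 0, 2/5],
b = (-18/5, -8/5, -22/21).
Solving gives a_0 = -73/35, a_1 = -12/5, a_2 = 6/7, so
  g(x) = 6*x^2/7 - 12*x/5 - 73/35.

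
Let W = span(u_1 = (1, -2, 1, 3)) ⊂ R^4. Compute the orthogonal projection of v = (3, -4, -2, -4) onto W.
proj_W(v) = (-1/5, 2/5, -1/5, -3/5)

Set up U = [u_1 | ... | u_1] ∈ R^(4×1). The projector onto W = col(U) is P = U (U^T U)^(-1) U^T.
Compute U^T U =
  [15],
and U^T v = (-3).
Solve U^T U · c = U^T v for the coefficients: c = (-1/5). The projection is proj_W(v) = U c.
Check: (v - proj_W(v)) · u_1 = 0  (should be 0).
Result: proj_W(v) = (-1/5, 2/5, -1/5, -3/5).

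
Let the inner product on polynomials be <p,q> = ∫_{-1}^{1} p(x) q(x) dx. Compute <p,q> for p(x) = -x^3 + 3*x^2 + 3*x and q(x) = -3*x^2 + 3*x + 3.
<p,q> = 36/5

Expand the product: p(x)·q(x) = 3*x^5 - 12*x^4 - 3*x^3 + 18*x^2 + 9*x.
∫_{-1}^{1} of each monomial x^k gives [2/(k+1) if k even, 0 if k odd]. Integrating term-by-term (or equivalently evaluating the antiderivative F(x) = x^6/2 - 12*x^5/5 - 3*x^4/4 + 6*x^3 + 9*x^2/2 at the endpoints):
  F(1) − F(−1) = 157/20 − (13/20) = 36/5.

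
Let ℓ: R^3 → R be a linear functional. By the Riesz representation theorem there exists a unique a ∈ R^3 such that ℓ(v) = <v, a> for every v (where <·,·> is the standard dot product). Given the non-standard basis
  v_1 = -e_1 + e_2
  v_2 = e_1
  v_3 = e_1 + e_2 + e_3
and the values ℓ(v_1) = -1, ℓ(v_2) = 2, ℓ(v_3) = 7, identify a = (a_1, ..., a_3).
a = (2, 1, 4)

Write a = (a_1, ..., a_3) in the standard basis. For each basis vector v_i, ℓ(v_i) = <v_i, a> is a linear equation in the a_j's. Collect the n equations into a matrix system V a = ℓ, where row i of V is v_i (expressed in the standard basis). Since V is invertible (lower-triangular with 1s on the diagonal, up to permutation), solve by back-substitution:
  V =
[[-1, 1, 0],
 [1, 0, 0],
 [1, 1, 1]]
  V a = (-1, 2, 7)
Solving gives a = (2, 1, 4).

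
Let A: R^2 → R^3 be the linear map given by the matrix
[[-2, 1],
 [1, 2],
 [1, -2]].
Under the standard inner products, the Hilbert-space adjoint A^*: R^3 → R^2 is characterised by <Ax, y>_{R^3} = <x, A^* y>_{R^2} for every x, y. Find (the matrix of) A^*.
A^* = A^T =
[[-2, 1, 1],
 [1, 2, -2]]

For real matrices with standard dot products, the defining identity <Ax, y> = <x, A^* y> gives (Ax)^T y = x^T (A^*) y, i.e. x^T A^T y = x^T (A^*) y. Since this holds for all x, y, we must have A^* = A^T. Therefore
A^* =
[[-2, 1, 1],
 [1, 2, -2]].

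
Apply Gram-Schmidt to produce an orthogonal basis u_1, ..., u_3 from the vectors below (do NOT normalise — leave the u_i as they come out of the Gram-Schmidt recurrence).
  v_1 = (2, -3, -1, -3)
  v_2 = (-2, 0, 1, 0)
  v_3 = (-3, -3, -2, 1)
Orthogonal basis:
  u_1 = (2, -3, -1, -3)
  u_2 = (-36/23, -15/23, 18/23, -15/23)
  u_3 = (-7/5, -2, -14/5, 2)

Apply the Gram-Schmidt recurrence
  u_1 = v_1
  u_i = v_i − Σ_{j<i} ((v_i · u_j) / (u_j · u_j)) · u_j.

Step by step this gives:
  u_1 = (2, -3, -1, -3)
  u_2 = (-36/23, -15/23, 18/23, -15/23)
  u_3 = (-7/5, -2, -14/5, 2)

Orthogonality check:
  u_2 · u_1 = 0 (should be 0)
  u_3 · u_1 = 0 (should be 0)
  u_3 · u_2 = 0 (should be 0)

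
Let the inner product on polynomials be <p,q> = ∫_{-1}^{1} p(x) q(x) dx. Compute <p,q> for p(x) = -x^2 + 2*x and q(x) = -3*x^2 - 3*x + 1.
<p,q> = -52/15

Expand the product: p(x)·q(x) = 3*x^4 - 3*x^3 - 7*x^2 + 2*x.
∫_{-1}^{1} of each monomial x^k gives [2/(k+1) if k even, 0 if k odd]. Integrating term-by-term (or equivalently evaluating the antiderivative F(x) = 3*x^5/5 - 3*x^4/4 - 7*x^3/3 + x^2 at the endpoints):
  F(1) − F(−1) = -89/60 − (119/60) = -52/15.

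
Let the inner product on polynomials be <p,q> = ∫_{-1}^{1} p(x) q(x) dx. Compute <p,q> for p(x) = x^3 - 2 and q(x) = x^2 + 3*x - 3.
<p,q> = 178/15

Expand the product: p(x)·q(x) = x^5 + 3*x^4 - 3*x^3 - 2*x^2 - 6*x + 6.
∫_{-1}^{1} of each monomial x^k gives [2/(k+1) if k even, 0 if k odd]. Integrating term-by-term (or equivalently evaluating the antiderivative F(x) = x^6/6 + 3*x^5/5 - 3*x^4/4 - 2*x^3/3 - 3*x^2 + 6*x at the endpoints):
  F(1) − F(−1) = 47/20 − (-571/60) = 178/15.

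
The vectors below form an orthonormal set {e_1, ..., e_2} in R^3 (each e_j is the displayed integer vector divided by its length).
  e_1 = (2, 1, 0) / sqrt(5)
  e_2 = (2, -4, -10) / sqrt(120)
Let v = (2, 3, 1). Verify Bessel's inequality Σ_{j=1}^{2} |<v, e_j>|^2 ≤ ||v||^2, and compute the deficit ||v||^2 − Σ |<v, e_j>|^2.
Σ |<v, e_j>|^2 = 25/2; ||v||^2 = 14; deficit = 3/2

Write each e_j = u_j / sqrt(<u_j, u_j>) where u_j is the displayed integer vector. Then <v, e_j> = <v, u_j> / sqrt(<u_j, u_j>), so |<v, e_j>|^2 = <v, u_j>^2 / <u_j, u_j>.
Coefficients: <v, e_1> = 7/sqrt(5), <v, e_2> = -18/sqrt(120).
Square and sum: Σ |<v, e_j>|^2 = 25/2.
Compute ||v||^2 = v·v = 14.
Deficit = 14 − 25/2 = 3/2 ≥ 0, confirming Bessel's inequality. (The deficit equals ||v − Σ <v,e_j> e_j||^2, the squared distance from v to span{e_j}.)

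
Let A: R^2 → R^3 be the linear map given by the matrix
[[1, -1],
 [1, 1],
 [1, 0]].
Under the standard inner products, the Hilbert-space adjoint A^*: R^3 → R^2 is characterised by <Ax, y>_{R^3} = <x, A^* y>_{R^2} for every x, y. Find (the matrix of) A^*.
A^* = A^T =
[[1, 1, 1],
 [-1, 1, 0]]

For real matrices with standard dot products, the defining identity <Ax, y> = <x, A^* y> gives (Ax)^T y = x^T (A^*) y, i.e. x^T A^T y = x^T (A^*) y. Since this holds for all x, y, we must have A^* = A^T. Therefore
A^* =
[[1, 1, 1],
 [-1, 1, 0]].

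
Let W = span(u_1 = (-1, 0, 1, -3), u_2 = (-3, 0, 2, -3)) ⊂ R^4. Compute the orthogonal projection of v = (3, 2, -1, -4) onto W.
proj_W(v) = (141/46, 0, -20/23, -183/46)

Set up U = [u_1 | ... | u_2] ∈ R^(4×2). The projector onto W = col(U) is P = U (U^T U)^(-1) U^T.
Compute U^T U =
  [11, 14]
  [14, 22],
and U^T v = (8, 1).
Solve U^T U · c = U^T v for the coefficients: c = (81/23, -101/46). The projection is proj_W(v) = U c.
Check: (v - proj_W(v)) · u_1 = 0  (should be 0).
Check: (v - proj_W(v)) · u_2 = 0  (should be 0).
Result: proj_W(v) = (141/46, 0, -20/23, -183/46).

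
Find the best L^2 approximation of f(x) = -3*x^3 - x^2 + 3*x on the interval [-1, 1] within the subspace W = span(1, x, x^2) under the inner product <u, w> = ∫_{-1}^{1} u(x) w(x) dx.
g(x) = -x^2 + 6*x/5

The best approximation g ∈ W is the orthogonal projection of f onto W. Writing g = a_0 + a_1 x + a_2 x^2, the coefficients solve the normal equations G · a = b where
  G_{ij} = <φ_i, φ_j> and b_i = <f, φ_i>, with φ_0 = 1, φ_1 = x, φ_2 = x^2.
G =
  [2, 0, 2/3]
  [0, 2/3, 0]
  [2/3, 0, 2/5],
b = (-2/3, 4/5, -2/5).
Solving gives a_0 = 0, a_1 = 6/5, a_2 = -1, so
  g(x) = -x^2 + 6*x/5.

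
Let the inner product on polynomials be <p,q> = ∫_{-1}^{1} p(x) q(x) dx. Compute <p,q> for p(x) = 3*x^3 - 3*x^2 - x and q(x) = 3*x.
<p,q> = 8/5

Expand the product: p(x)·q(x) = 9*x^4 - 9*x^3 - 3*x^2.
∫_{-1}^{1} of each monomial x^k gives [2/(k+1) if k even, 0 if k odd]. Integrating term-by-term (or equivalently evaluating the antiderivative F(x) = 9*x^5/5 - 9*x^4/4 - x^3 at the endpoints):
  F(1) − F(−1) = -29/20 − (-61/20) = 8/5.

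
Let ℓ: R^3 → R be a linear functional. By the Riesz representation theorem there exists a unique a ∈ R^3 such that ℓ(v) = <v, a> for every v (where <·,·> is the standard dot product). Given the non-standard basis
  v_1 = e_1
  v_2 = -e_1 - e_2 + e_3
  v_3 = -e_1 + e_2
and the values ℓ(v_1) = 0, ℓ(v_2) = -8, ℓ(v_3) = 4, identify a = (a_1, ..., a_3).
a = (0, 4, -4)

Write a = (a_1, ..., a_3) in the standard basis. For each basis vector v_i, ℓ(v_i) = <v_i, a> is a linear equation in the a_j's. Collect the n equations into a matrix system V a = ℓ, where row i of V is v_i (expressed in the standard basis). Since V is invertible (lower-triangular with 1s on the diagonal, up to permutation), solve by back-substitution:
  V =
[[1, 0, 0],
 [-1, -1, 1],
 [-1, 1, 0]]
  V a = (0, -8, 4)
Solving gives a = (0, 4, -4).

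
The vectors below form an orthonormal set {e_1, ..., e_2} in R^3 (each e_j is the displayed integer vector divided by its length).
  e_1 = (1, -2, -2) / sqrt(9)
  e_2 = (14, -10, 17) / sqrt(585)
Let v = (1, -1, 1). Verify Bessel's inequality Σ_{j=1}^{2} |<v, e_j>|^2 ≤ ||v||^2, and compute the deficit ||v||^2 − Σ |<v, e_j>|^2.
Σ |<v, e_j>|^2 = 194/65; ||v||^2 = 3; deficit = 1/65

Write each e_j = u_j / sqrt(<u_j, u_j>) where u_j is the displayed integer vector. Then <v, e_j> = <v, u_j> / sqrt(<u_j, u_j>), so |<v, e_j>|^2 = <v, u_j>^2 / <u_j, u_j>.
Coefficients: <v, e_1> = 1/sqrt(9), <v, e_2> = 41/sqrt(585).
Square and sum: Σ |<v, e_j>|^2 = 194/65.
Compute ||v||^2 = v·v = 3.
Deficit = 3 − 194/65 = 1/65 ≥ 0, confirming Bessel's inequality. (The deficit equals ||v − Σ <v,e_j> e_j||^2, the squared distance from v to span{e_j}.)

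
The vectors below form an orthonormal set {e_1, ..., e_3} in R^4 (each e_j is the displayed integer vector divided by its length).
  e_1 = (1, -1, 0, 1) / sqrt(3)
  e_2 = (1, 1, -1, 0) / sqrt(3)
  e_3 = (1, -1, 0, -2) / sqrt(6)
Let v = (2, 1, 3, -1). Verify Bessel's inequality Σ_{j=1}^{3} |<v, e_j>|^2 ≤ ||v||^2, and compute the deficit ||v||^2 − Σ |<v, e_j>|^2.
Σ |<v, e_j>|^2 = 3/2; ||v||^2 = 15; deficit = 27/2

Write each e_j = u_j / sqrt(<u_j, u_j>) where u_j is the displayed integer vector. Then <v, e_j> = <v, u_j> / sqrt(<u_j, u_j>), so |<v, e_j>|^2 = <v, u_j>^2 / <u_j, u_j>.
Coefficients: <v, e_1> = 0/sqrt(3), <v, e_2> = 0/sqrt(3), <v, e_3> = 3/sqrt(6).
Square and sum: Σ |<v, e_j>|^2 = 3/2.
Compute ||v||^2 = v·v = 15.
Deficit = 15 − 3/2 = 27/2 ≥ 0, confirming Bessel's inequality. (The deficit equals ||v − Σ <v,e_j> e_j||^2, the squared distance from v to span{e_j}.)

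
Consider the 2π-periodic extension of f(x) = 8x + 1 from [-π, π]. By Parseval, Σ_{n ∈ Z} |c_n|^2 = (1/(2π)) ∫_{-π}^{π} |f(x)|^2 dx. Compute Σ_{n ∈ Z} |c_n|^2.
Σ |c_n|^2 = 64π^2/3 + 1

Expand and integrate term by term over [-π, π]:
  ∫ (8x)^2 dx = 64·(2π^3/3); ∫ 2·8·(1)·x dx = 0 (odd integrand); ∫ 1^2 dx = 1·2π.
So (1/(2π)) ∫_{-π}^{π} (8x + 1)^2 dx = 64π^2/3 + 1 = 64π^2/3 + 1.
Parseval ⇒ Σ |c_n|^2 = 64π^2/3 + 1.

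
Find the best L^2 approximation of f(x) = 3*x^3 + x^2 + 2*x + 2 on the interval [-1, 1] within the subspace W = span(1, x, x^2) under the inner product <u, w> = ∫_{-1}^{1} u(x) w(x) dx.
g(x) = x^2 + 19*x/5 + 2

The best approximation g ∈ W is the orthogonal projection of f onto W. Writing g = a_0 + a_1 x + a_2 x^2, the coefficients solve the normal equations G · a = b where
  G_{ij} = <φ_i, φ_j> and b_i = <f, φ_i>, with φ_0 = 1, φ_1 = x, φ_2 = x^2.
G =
  [2, 0, 2/3]
  [0, 2/3, 0]
  [2/3, 0, 2/5],
b = (14/3, 38/15, 26/15).
Solving gives a_0 = 2, a_1 = 19/5, a_2 = 1, so
  g(x) = x^2 + 19*x/5 + 2.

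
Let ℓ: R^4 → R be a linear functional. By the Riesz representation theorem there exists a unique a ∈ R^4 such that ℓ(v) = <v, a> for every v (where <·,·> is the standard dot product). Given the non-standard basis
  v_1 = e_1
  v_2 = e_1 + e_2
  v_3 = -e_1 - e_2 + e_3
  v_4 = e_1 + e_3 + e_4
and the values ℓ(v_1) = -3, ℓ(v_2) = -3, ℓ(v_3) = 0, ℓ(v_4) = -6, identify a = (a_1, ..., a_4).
a = (-3, 0, -3, 0)

Write a = (a_1, ..., a_4) in the standard basis. For each basis vector v_i, ℓ(v_i) = <v_i, a> is a linear equation in the a_j's. Collect the n equations into a matrix system V a = ℓ, where row i of V is v_i (expressed in the standard basis). Since V is invertible (lower-triangular with 1s on the diagonal, up to permutation), solve by back-substitution:
  V =
[[1, 0, 0, 0],
 [1, 1, 0, 0],
 [-1, -1, 1, 0],
 [1, 0, 1, 1]]
  V a = (-3, -3, 0, -6)
Solving gives a = (-3, 0, -3, 0).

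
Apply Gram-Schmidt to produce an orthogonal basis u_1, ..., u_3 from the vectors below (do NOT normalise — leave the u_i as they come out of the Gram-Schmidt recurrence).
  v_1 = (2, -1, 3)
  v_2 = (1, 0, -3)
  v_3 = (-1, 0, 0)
Orthogonal basis:
  u_1 = (2, -1, 3)
  u_2 = (2, -1/2, -3/2)
  u_3 = (-9/91, -27/91, -3/91)

Apply the Gram-Schmidt recurrence
  u_1 = v_1
  u_i = v_i − Σ_{j<i} ((v_i · u_j) / (u_j · u_j)) · u_j.

Step by step this gives:
  u_1 = (2, -1, 3)
  u_2 = (2, -1/2, -3/2)
  u_3 = (-9/91, -27/91, -3/91)

Orthogonality check:
  u_2 · u_1 = 0 (should be 0)
  u_3 · u_1 = 0 (should be 0)
  u_3 · u_2 = 0 (should be 0)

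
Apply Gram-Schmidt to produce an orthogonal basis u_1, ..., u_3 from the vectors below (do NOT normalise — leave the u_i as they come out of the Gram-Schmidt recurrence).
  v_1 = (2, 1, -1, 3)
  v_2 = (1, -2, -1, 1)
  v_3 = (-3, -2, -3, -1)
Orthogonal basis:
  u_1 = (2, 1, -1, 3)
  u_2 = (7/15, -34/15, -11/15, 1/5)
  u_3 = (-208/89, 44/89, -258/89, 38/89)

Apply the Gram-Schmidt recurrence
  u_1 = v_1
  u_i = v_i − Σ_{j<i} ((v_i · u_j) / (u_j · u_j)) · u_j.

Step by step this gives:
  u_1 = (2, 1, -1, 3)
  u_2 = (7/15, -34/15, -11/15, 1/5)
  u_3 = (-208/89, 44/89, -258/89, 38/89)

Orthogonality check:
  u_2 · u_1 = 0 (should be 0)
  u_3 · u_1 = 0 (should be 0)
  u_3 · u_2 = 0 (should be 0)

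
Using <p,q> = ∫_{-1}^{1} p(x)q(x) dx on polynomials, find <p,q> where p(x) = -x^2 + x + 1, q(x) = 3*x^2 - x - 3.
<p,q> = -58/15

Expand the product: p(x)·q(x) = -3*x^4 + 4*x^3 + 5*x^2 - 4*x - 3.
∫_{-1}^{1} of each monomial x^k gives [2/(k+1) if k even, 0 if k odd]. Integrating term-by-term (or equivalently evaluating the antiderivative F(x) = -3*x^5/5 + x^4 + 5*x^3/3 - 2*x^2 - 3*x at the endpoints):
  F(1) − F(−1) = -44/15 − (14/15) = -58/15.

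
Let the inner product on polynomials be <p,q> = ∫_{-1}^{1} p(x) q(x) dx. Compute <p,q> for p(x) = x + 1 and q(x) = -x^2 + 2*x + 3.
<p,q> = 20/3

Expand the product: p(x)·q(x) = -x^3 + x^2 + 5*x + 3.
∫_{-1}^{1} of each monomial x^k gives [2/(k+1) if k even, 0 if k odd]. Integrating term-by-term (or equivalently evaluating the antiderivative F(x) = -x^4/4 + x^3/3 + 5*x^2/2 + 3*x at the endpoints):
  F(1) − F(−1) = 67/12 − (-13/12) = 20/3.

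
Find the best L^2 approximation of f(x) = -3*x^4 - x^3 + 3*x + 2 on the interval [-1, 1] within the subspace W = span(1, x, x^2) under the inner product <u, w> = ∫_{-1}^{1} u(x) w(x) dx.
g(x) = -18*x^2/7 + 12*x/5 + 79/35

The best approximation g ∈ W is the orthogonal projection of f onto W. Writing g = a_0 + a_1 x + a_2 x^2, the coefficients solve the normal equations G · a = b where
  G_{ij} = <φ_i, φ_j> and b_i = <f, φ_i>, with φ_0 = 1, φ_1 = x, φ_2 = x^2.
G =
  [2, 0, 2/3]
  [0, 2/3, 0]
  [2/3, 0, 2/5],
b = (14/5, 8/5, 10/21).
Solving gives a_0 = 79/35, a_1 = 12/5, a_2 = -18/7, so
  g(x) = -18*x^2/7 + 12*x/5 + 79/35.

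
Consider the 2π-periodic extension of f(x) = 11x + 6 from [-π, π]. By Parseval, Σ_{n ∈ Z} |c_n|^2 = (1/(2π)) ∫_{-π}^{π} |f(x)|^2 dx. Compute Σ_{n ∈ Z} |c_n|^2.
Σ |c_n|^2 = 121π^2/3 + 36

Expand and integrate term by term over [-π, π]:
  ∫ (11x)^2 dx = 121·(2π^3/3); ∫ 2·11·(6)·x dx = 0 (odd integrand); ∫ 6^2 dx = 36·2π.
So (1/(2π)) ∫_{-π}^{π} (11x + 6)^2 dx = 121π^2/3 + 36 = 121π^2/3 + 36.
Parseval ⇒ Σ |c_n|^2 = 121π^2/3 + 36.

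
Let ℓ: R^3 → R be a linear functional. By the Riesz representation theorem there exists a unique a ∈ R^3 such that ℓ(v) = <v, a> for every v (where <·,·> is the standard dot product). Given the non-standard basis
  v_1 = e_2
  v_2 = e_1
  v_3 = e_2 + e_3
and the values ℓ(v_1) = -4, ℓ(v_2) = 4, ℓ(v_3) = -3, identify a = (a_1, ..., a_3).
a = (4, -4, 1)

Write a = (a_1, ..., a_3) in the standard basis. For each basis vector v_i, ℓ(v_i) = <v_i, a> is a linear equation in the a_j's. Collect the n equations into a matrix system V a = ℓ, where row i of V is v_i (expressed in the standard basis). Since V is invertible (lower-triangular with 1s on the diagonal, up to permutation), solve by back-substitution:
  V =
[[0, 1, 0],
 [1, 0, 0],
 [0, 1, 1]]
  V a = (-4, 4, -3)
Solving gives a = (4, -4, 1).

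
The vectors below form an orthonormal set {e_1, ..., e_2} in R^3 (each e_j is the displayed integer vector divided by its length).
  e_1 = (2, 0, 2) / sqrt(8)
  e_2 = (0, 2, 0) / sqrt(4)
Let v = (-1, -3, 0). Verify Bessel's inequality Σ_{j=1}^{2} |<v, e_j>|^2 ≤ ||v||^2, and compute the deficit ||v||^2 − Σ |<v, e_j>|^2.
Σ |<v, e_j>|^2 = 19/2; ||v||^2 = 10; deficit = 1/2

Write each e_j = u_j / sqrt(<u_j, u_j>) where u_j is the displayed integer vector. Then <v, e_j> = <v, u_j> / sqrt(<u_j, u_j>), so |<v, e_j>|^2 = <v, u_j>^2 / <u_j, u_j>.
Coefficients: <v, e_1> = -2/sqrt(8), <v, e_2> = -6/sqrt(4).
Square and sum: Σ |<v, e_j>|^2 = 19/2.
Compute ||v||^2 = v·v = 10.
Deficit = 10 − 19/2 = 1/2 ≥ 0, confirming Bessel's inequality. (The deficit equals ||v − Σ <v,e_j> e_j||^2, the squared distance from v to span{e_j}.)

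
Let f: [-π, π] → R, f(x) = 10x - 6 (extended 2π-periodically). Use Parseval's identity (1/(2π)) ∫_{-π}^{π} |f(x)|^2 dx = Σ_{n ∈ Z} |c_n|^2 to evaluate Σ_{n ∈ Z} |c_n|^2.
Σ |c_n|^2 = 100π^2/3 + 36

Expand and integrate term by term over [-π, π]:
  ∫ (10x)^2 dx = 100·(2π^3/3); ∫ 2·10·(-6)·x dx = 0 (odd integrand); ∫ (-6)^2 dx = 36·2π.
So (1/(2π)) ∫_{-π}^{π} (10x - 6)^2 dx = 100π^2/3 + 36 = 100π^2/3 + 36.
Parseval ⇒ Σ |c_n|^2 = 100π^2/3 + 36.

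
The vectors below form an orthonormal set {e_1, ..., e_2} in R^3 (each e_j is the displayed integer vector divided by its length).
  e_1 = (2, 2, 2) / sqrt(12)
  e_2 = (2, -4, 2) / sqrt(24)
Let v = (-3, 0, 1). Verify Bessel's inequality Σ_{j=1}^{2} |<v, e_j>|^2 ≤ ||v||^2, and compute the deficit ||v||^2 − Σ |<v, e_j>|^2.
Σ |<v, e_j>|^2 = 2; ||v||^2 = 10; deficit = 8

Write each e_j = u_j / sqrt(<u_j, u_j>) where u_j is the displayed integer vector. Then <v, e_j> = <v, u_j> / sqrt(<u_j, u_j>), so |<v, e_j>|^2 = <v, u_j>^2 / <u_j, u_j>.
Coefficients: <v, e_1> = -4/sqrt(12), <v, e_2> = -4/sqrt(24).
Square and sum: Σ |<v, e_j>|^2 = 2.
Compute ||v||^2 = v·v = 10.
Deficit = 10 − 2 = 8 ≥ 0, confirming Bessel's inequality. (The deficit equals ||v − Σ <v,e_j> e_j||^2, the squared distance from v to span{e_j}.)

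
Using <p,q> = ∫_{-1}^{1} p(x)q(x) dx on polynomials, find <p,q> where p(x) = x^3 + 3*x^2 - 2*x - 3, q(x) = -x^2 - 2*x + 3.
<p,q> = -28/3

Expand the product: p(x)·q(x) = -x^5 - 5*x^4 - x^3 + 16*x^2 - 9.
∫_{-1}^{1} of each monomial x^k gives [2/(k+1) if k even, 0 if k odd]. Integrating term-by-term (or equivalently evaluating the antiderivative F(x) = -x^6/6 - x^5 - x^4/4 + 16*x^3/3 - 9*x at the endpoints):
  F(1) − F(−1) = -61/12 − (17/4) = -28/3.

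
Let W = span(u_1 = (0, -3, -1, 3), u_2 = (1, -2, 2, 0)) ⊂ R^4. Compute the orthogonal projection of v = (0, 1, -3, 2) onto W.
proj_W(v) = (-176/155, 94/155, -438/155, 258/155)

Set up U = [u_1 | ... | u_2] ∈ R^(4×2). The projector onto W = col(U) is P = U (U^T U)^(-1) U^T.
Compute U^T U =
  [19, 4]
  [4, 9],
and U^T v = (6, -8).
Solve U^T U · c = U^T v for the coefficients: c = (86/155, -176/155). The projection is proj_W(v) = U c.
Check: (v - proj_W(v)) · u_1 = 0  (should be 0).
Check: (v - proj_W(v)) · u_2 = 0  (should be 0).
Result: proj_W(v) = (-176/155, 94/155, -438/155, 258/155).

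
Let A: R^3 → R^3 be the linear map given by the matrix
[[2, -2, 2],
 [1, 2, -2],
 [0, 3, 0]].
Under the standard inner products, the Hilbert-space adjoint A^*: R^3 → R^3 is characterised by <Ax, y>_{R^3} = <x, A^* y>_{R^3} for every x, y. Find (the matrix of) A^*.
A^* = A^T =
[[2, 1, 0],
 [-2, 2, 3],
 [2, -2, 0]]

For real matrices with standard dot products, the defining identity <Ax, y> = <x, A^* y> gives (Ax)^T y = x^T (A^*) y, i.e. x^T A^T y = x^T (A^*) y. Since this holds for all x, y, we must have A^* = A^T. Therefore
A^* =
[[2, 1, 0],
 [-2, 2, 3],
 [2, -2, 0]].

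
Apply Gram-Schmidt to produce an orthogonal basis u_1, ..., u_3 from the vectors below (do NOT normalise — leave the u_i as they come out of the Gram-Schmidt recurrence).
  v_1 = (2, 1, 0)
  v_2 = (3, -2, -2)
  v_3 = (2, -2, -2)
Orthogonal basis:
  u_1 = (2, 1, 0)
  u_2 = (7/5, -14/5, -2)
  u_3 = (-4/69, 8/69, -14/69)

Apply the Gram-Schmidt recurrence
  u_1 = v_1
  u_i = v_i − Σ_{j<i} ((v_i · u_j) / (u_j · u_j)) · u_j.

Step by step this gives:
  u_1 = (2, 1, 0)
  u_2 = (7/5, -14/5, -2)
  u_3 = (-4/69, 8/69, -14/69)

Orthogonality check:
  u_2 · u_1 = 0 (should be 0)
  u_3 · u_1 = 0 (should be 0)
  u_3 · u_2 = 0 (should be 0)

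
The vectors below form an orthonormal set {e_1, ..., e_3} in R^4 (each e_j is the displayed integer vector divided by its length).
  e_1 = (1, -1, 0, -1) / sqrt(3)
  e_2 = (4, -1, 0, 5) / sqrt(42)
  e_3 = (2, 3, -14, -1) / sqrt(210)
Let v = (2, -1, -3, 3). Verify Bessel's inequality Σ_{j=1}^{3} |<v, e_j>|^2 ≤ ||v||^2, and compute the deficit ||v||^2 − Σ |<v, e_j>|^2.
Σ |<v, e_j>|^2 = 64/3; ||v||^2 = 23; deficit = 5/3

Write each e_j = u_j / sqrt(<u_j, u_j>) where u_j is the displayed integer vector. Then <v, e_j> = <v, u_j> / sqrt(<u_j, u_j>), so |<v, e_j>|^2 = <v, u_j>^2 / <u_j, u_j>.
Coefficients: <v, e_1> = 0/sqrt(3), <v, e_2> = 24/sqrt(42), <v, e_3> = 40/sqrt(210).
Square and sum: Σ |<v, e_j>|^2 = 64/3.
Compute ||v||^2 = v·v = 23.
Deficit = 23 − 64/3 = 5/3 ≥ 0, confirming Bessel's inequality. (The deficit equals ||v − Σ <v,e_j> e_j||^2, the squared distance from v to span{e_j}.)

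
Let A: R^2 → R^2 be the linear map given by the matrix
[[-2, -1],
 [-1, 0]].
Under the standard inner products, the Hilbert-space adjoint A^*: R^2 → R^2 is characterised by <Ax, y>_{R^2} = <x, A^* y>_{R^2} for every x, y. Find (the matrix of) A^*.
A^* = A^T =
[[-2, -1],
 [-1, 0]]

For real matrices with standard dot products, the defining identity <Ax, y> = <x, A^* y> gives (Ax)^T y = x^T (A^*) y, i.e. x^T A^T y = x^T (A^*) y. Since this holds for all x, y, we must have A^* = A^T. Therefore
A^* =
[[-2, -1],
 [-1, 0]].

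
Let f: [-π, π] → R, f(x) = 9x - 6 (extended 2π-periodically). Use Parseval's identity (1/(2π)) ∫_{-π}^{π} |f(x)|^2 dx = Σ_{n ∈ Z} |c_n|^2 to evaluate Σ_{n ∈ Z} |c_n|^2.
Σ |c_n|^2 = 27π^2 + 36

Expand and integrate term by term over [-π, π]:
  ∫ (9x)^2 dx = 81·(2π^3/3); ∫ 2·9·(-6)·x dx = 0 (odd integrand); ∫ (-6)^2 dx = 36·2π.
So (1/(2π)) ∫_{-π}^{π} (9x - 6)^2 dx = 81π^2/3 + 36 = 27π^2 + 36.
Parseval ⇒ Σ |c_n|^2 = 27π^2 + 36.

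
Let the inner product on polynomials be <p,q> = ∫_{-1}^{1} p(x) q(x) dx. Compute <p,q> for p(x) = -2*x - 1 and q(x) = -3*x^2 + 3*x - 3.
<p,q> = 4

Expand the product: p(x)·q(x) = 6*x^3 - 3*x^2 + 3*x + 3.
∫_{-1}^{1} of each monomial x^k gives [2/(k+1) if k even, 0 if k odd]. Integrating term-by-term (or equivalently evaluating the antiderivative F(x) = 3*x^4/2 - x^3 + 3*x^2/2 + 3*x at the endpoints):
  F(1) − F(−1) = 5 − (1) = 4.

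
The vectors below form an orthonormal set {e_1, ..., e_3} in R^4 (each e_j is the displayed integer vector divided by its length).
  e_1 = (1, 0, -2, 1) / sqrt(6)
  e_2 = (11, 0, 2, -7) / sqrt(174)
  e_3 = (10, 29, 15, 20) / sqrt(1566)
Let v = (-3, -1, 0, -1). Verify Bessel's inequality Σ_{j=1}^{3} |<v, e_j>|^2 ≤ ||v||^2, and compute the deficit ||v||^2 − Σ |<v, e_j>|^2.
Σ |<v, e_j>|^2 = 569/54; ||v||^2 = 11; deficit = 25/54

Write each e_j = u_j / sqrt(<u_j, u_j>) where u_j is the displayed integer vector. Then <v, e_j> = <v, u_j> / sqrt(<u_j, u_j>), so |<v, e_j>|^2 = <v, u_j>^2 / <u_j, u_j>.
Coefficients: <v, e_1> = -4/sqrt(6), <v, e_2> = -26/sqrt(174), <v, e_3> = -79/sqrt(1566).
Square and sum: Σ |<v, e_j>|^2 = 569/54.
Compute ||v||^2 = v·v = 11.
Deficit = 11 − 569/54 = 25/54 ≥ 0, confirming Bessel's inequality. (The deficit equals ||v − Σ <v,e_j> e_j||^2, the squared distance from v to span{e_j}.)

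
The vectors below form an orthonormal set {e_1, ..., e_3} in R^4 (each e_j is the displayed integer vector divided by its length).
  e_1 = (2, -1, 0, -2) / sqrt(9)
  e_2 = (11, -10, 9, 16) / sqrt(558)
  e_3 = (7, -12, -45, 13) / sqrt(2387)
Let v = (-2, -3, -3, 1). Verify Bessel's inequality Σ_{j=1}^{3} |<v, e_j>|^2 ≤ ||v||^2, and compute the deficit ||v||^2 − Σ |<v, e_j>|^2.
Σ |<v, e_j>|^2 = 2021/154; ||v||^2 = 23; deficit = 1521/154

Write each e_j = u_j / sqrt(<u_j, u_j>) where u_j is the displayed integer vector. Then <v, e_j> = <v, u_j> / sqrt(<u_j, u_j>), so |<v, e_j>|^2 = <v, u_j>^2 / <u_j, u_j>.
Coefficients: <v, e_1> = -3/sqrt(9), <v, e_2> = -3/sqrt(558), <v, e_3> = 170/sqrt(2387).
Square and sum: Σ |<v, e_j>|^2 = 2021/154.
Compute ||v||^2 = v·v = 23.
Deficit = 23 − 2021/154 = 1521/154 ≥ 0, confirming Bessel's inequality. (The deficit equals ||v − Σ <v,e_j> e_j||^2, the squared distance from v to span{e_j}.)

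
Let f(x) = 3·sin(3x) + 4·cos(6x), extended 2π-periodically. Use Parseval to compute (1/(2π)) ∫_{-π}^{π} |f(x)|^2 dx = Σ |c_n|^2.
Σ |c_n|^2 = 25/2

Expand |f|^2 and use orthogonality of {sin(nx), cos(mx)} on [-π, π]:
  ∫_{-π}^{π} sin(nx)^2 dx = π, ∫ cos(mx)^2 dx = π, and cross terms integrate to 0.
So ∫_{-π}^{π} f(x)^2 dx = 3^2 · π + 4^2 · π = (9 + 16)π.
Divide by 2π: (9 + 16)/2 = 25/2.
By Parseval, this equals Σ |c_n|^2.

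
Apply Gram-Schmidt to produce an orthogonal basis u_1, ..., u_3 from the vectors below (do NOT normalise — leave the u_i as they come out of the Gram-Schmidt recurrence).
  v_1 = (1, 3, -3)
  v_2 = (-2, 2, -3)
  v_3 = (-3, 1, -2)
Orthogonal basis:
  u_1 = (1, 3, -3)
  u_2 = (-51/19, -1/19, -18/19)
  u_3 = (-3/77, 9/77, 8/77)

Apply the Gram-Schmidt recurrence
  u_1 = v_1
  u_i = v_i − Σ_{j<i} ((v_i · u_j) / (u_j · u_j)) · u_j.

Step by step this gives:
  u_1 = (1, 3, -3)
  u_2 = (-51/19, -1/19, -18/19)
  u_3 = (-3/77, 9/77, 8/77)

Orthogonality check:
  u_2 · u_1 = 0 (should be 0)
  u_3 · u_1 = 0 (should be 0)
  u_3 · u_2 = 0 (should be 0)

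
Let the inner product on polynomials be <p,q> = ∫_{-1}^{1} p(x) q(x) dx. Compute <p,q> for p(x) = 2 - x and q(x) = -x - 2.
<p,q> = -22/3

Expand the product: p(x)·q(x) = x^2 - 4.
∫_{-1}^{1} of each monomial x^k gives [2/(k+1) if k even, 0 if k odd]. Integrating term-by-term (or equivalently evaluating the antiderivative F(x) = x^3/3 - 4*x at the endpoints):
  F(1) − F(−1) = -11/3 − (11/3) = -22/3.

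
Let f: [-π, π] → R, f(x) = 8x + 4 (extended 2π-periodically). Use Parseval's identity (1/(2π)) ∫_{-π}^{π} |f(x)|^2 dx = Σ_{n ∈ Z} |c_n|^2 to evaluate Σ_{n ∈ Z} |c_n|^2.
Σ |c_n|^2 = 64π^2/3 + 16

Expand and integrate term by term over [-π, π]:
  ∫ (8x)^2 dx = 64·(2π^3/3); ∫ 2·8·(4)·x dx = 0 (odd integrand); ∫ 4^2 dx = 16·2π.
So (1/(2π)) ∫_{-π}^{π} (8x + 4)^2 dx = 64π^2/3 + 16 = 64π^2/3 + 16.
Parseval ⇒ Σ |c_n|^2 = 64π^2/3 + 16.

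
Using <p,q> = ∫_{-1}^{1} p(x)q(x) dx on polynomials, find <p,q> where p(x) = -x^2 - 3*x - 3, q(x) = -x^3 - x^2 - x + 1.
<p,q> = -16/15

Expand the product: p(x)·q(x) = x^5 + 4*x^4 + 7*x^3 + 5*x^2 - 3.
∫_{-1}^{1} of each monomial x^k gives [2/(k+1) if k even, 0 if k odd]. Integrating term-by-term (or equivalently evaluating the antiderivative F(x) = x^6/6 + 4*x^5/5 + 7*x^4/4 + 5*x^3/3 - 3*x at the endpoints):
  F(1) − F(−1) = 83/60 − (49/20) = -16/15.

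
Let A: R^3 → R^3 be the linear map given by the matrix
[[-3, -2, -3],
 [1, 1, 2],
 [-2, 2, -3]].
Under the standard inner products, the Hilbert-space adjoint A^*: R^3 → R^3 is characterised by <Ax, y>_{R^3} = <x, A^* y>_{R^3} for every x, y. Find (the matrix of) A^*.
A^* = A^T =
[[-3, 1, -2],
 [-2, 1, 2],
 [-3, 2, -3]]

For real matrices with standard dot products, the defining identity <Ax, y> = <x, A^* y> gives (Ax)^T y = x^T (A^*) y, i.e. x^T A^T y = x^T (A^*) y. Since this holds for all x, y, we must have A^* = A^T. Therefore
A^* =
[[-3, 1, -2],
 [-2, 1, 2],
 [-3, 2, -3]].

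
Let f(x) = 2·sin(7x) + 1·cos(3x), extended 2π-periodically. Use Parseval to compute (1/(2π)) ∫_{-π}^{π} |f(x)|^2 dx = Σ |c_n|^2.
Σ |c_n|^2 = 5/2

Expand |f|^2 and use orthogonality of {sin(nx), cos(mx)} on [-π, π]:
  ∫_{-π}^{π} sin(nx)^2 dx = π, ∫ cos(mx)^2 dx = π, and cross terms integrate to 0.
So ∫_{-π}^{π} f(x)^2 dx = 2^2 · π + 1^2 · π = (4 + 1)π.
Divide by 2π: (4 + 1)/2 = 5/2.
By Parseval, this equals Σ |c_n|^2.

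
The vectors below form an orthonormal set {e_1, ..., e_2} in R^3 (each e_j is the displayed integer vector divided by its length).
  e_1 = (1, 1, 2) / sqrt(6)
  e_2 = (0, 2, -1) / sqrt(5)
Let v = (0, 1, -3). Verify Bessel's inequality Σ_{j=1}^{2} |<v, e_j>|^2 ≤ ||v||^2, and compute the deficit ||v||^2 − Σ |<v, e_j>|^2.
Σ |<v, e_j>|^2 = 55/6; ||v||^2 = 10; deficit = 5/6

Write each e_j = u_j / sqrt(<u_j, u_j>) where u_j is the displayed integer vector. Then <v, e_j> = <v, u_j> / sqrt(<u_j, u_j>), so |<v, e_j>|^2 = <v, u_j>^2 / <u_j, u_j>.
Coefficients: <v, e_1> = -5/sqrt(6), <v, e_2> = 5/sqrt(5).
Square and sum: Σ |<v, e_j>|^2 = 55/6.
Compute ||v||^2 = v·v = 10.
Deficit = 10 − 55/6 = 5/6 ≥ 0, confirming Bessel's inequality. (The deficit equals ||v − Σ <v,e_j> e_j||^2, the squared distance from v to span{e_j}.)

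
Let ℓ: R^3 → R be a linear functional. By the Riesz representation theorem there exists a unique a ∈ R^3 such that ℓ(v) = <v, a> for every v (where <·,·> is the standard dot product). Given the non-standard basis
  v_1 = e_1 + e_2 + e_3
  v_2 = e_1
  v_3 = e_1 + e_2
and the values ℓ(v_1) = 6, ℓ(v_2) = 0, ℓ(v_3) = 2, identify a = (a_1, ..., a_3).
a = (0, 2, 4)

Write a = (a_1, ..., a_3) in the standard basis. For each basis vector v_i, ℓ(v_i) = <v_i, a> is a linear equation in the a_j's. Collect the n equations into a matrix system V a = ℓ, where row i of V is v_i (expressed in the standard basis). Since V is invertible (lower-triangular with 1s on the diagonal, up to permutation), solve by back-substitution:
  V =
[[1, 1, 1],
 [1, 0, 0],
 [1, 1, 0]]
  V a = (6, 0, 2)
Solving gives a = (0, 2, 4).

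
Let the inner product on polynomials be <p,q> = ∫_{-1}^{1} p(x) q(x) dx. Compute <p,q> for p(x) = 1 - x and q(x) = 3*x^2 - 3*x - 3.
<p,q> = -2

Expand the product: p(x)·q(x) = -3*x^3 + 6*x^2 - 3.
∫_{-1}^{1} of each monomial x^k gives [2/(k+1) if k even, 0 if k odd]. Integrating term-by-term (or equivalently evaluating the antiderivative F(x) = -3*x^4/4 + 2*x^3 - 3*x at the endpoints):
  F(1) − F(−1) = -7/4 − (1/4) = -2.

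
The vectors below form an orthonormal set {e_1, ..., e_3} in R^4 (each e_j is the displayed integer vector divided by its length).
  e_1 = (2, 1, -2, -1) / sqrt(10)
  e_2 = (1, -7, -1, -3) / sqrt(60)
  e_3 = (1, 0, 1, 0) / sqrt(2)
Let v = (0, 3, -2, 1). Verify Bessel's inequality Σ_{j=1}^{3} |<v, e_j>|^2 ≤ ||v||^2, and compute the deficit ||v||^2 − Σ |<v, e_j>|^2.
Σ |<v, e_j>|^2 = 41/3; ||v||^2 = 14; deficit = 1/3

Write each e_j = u_j / sqrt(<u_j, u_j>) where u_j is the displayed integer vector. Then <v, e_j> = <v, u_j> / sqrt(<u_j, u_j>), so |<v, e_j>|^2 = <v, u_j>^2 / <u_j, u_j>.
Coefficients: <v, e_1> = 6/sqrt(10), <v, e_2> = -22/sqrt(60), <v, e_3> = -2/sqrt(2).
Square and sum: Σ |<v, e_j>|^2 = 41/3.
Compute ||v||^2 = v·v = 14.
Deficit = 14 − 41/3 = 1/3 ≥ 0, confirming Bessel's inequality. (The deficit equals ||v − Σ <v,e_j> e_j||^2, the squared distance from v to span{e_j}.)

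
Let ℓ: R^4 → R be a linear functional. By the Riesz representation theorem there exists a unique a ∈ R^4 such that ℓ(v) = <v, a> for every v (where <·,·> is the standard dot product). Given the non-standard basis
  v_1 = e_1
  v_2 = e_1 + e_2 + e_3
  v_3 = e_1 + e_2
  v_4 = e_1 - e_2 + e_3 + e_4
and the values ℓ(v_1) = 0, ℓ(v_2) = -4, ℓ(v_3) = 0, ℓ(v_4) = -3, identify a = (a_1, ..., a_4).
a = (0, 0, -4, 1)

Write a = (a_1, ..., a_4) in the standard basis. For each basis vector v_i, ℓ(v_i) = <v_i, a> is a linear equation in the a_j's. Collect the n equations into a matrix system V a = ℓ, where row i of V is v_i (expressed in the standard basis). Since V is invertible (lower-triangular with 1s on the diagonal, up to permutation), solve by back-substitution:
  V =
[[1, 0, 0, 0],
 [1, 1, 1, 0],
 [1, 1, 0, 0],
 [1, -1, 1, 1]]
  V a = (0, -4, 0, -3)
Solving gives a = (0, 0, -4, 1).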